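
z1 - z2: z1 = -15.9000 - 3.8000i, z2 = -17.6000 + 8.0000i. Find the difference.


Real: -15.9 + 17.6 = 1.7
Imag: -3.8 - 8 = -11.8

1.7000 - 11.8000i


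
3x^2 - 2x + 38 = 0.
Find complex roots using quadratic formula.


disc = (-2)^2 - 4*3*38 = 4 - 456 = -452
sqrt(|disc|) = sqrt(452) = 21.2603
Real part = 2/(2*3) = 0.3333
Imag part = 21.2603/(2*3) = 3.5434

0.3333 ± 3.5434i


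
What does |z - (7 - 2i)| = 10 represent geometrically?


|z - z0| = r is a circle with center z0 and radius r.
Center = (7, -2), radius = 10

Circle with center (7, -2) and radius 10


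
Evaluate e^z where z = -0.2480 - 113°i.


e^-0.2480 = 0.78036
cos(-113°) = -0.3907
sin(-113°) = -0.9205
Real = 0.78036*(-0.3907) = -0.3049
Imag = 0.78036*(-0.9205) = -0.7183

-0.3049 - 0.7183i


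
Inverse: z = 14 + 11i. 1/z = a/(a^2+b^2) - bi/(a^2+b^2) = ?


|z|^2 = 196+121 = 317
1/z = (14 - 11i)/317

1/z = 0.0442 - 0.0347i


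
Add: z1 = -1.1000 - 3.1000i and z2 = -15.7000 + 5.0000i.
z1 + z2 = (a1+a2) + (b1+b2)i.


Real: -1.1 - 15.7 = -16.8
Imag: -3.1 + 5 = 1.9

-16.8000 + 1.9000i


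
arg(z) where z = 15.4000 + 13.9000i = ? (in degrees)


Re = 15.4, Im = 13.9
arg = atan2(13.9, 15.4) = 42.0693 degrees

arg(z) = 42.0693 degrees


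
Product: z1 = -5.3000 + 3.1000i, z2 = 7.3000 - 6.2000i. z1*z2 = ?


Real = -5.3*7.3 - 3.1*(-6.2) = -38.69 - (-19.22) = -19.47
Imag = -5.3*(-6.2) + 7.3*3.1 = 32.86 + 22.63 = 55.49

-19.4700 + 55.4900i


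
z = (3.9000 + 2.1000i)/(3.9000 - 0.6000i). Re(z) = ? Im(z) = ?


Multiply by conjugate: (3.9000 + 2.1000i)(3.9000 + 0.6000i) / (3.9^2 + (-0.6)^2)
Numerator real = 3.9*3.9 + 2.1*(-0.6) = 13.95
Numerator imag = 2.1*3.9 - 3.9*(-0.6) = 10.53
Denominator = 15.57
Re(z) = 13.95/15.57 = 0.8960
Im(z) = 10.53/15.57 = 0.6763

Re(z) = 0.8960, Im(z) = 0.6763


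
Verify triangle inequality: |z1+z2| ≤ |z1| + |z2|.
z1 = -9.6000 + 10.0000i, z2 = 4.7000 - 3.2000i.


|z1| = sqrt((-9.6)^2 + 10^2) = sqrt(192.16) = 13.8622
|z2| = sqrt(4.7^2 + (-3.2)^2) = sqrt(32.33) = 5.6859
z1+z2 = -4.9000 + 6.8000i
|z1+z2| = sqrt(70.25) = 8.3815
|z1|+|z2| = 13.8622 + 5.6859 = 19.5481

|z1+z2| = 8.3815 ≤ |z1|+|z2| = 19.5481 (verified)


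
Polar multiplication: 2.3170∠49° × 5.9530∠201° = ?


r = 2.3170 * 5.9530 = 13.7931
theta = 49° + 201° = 250° = 250° (mod 360)

13.7931 cis(250°)


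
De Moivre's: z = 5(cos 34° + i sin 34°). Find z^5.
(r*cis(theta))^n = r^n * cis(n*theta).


r^5 = 5^5 = 3125
n*theta = 5*34° = 170° = 170° (mod 360)
a = 3125*cos(170°) = -3077.5242
b = 3125*sin(170°) = 542.6506

3125 cis(170°) = -3077.5242 + 542.6506i


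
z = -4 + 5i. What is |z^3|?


|z| = sqrt(16+25) = sqrt(41) = 6.4031
|z^3| = |z|^3 = (sqrt(41))^3 = 41*sqrt(41)

|z^3| = 41*sqrt(41) ≈ 262.5281


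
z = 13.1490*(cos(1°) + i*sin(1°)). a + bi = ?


a = 13.1490*cos(1°) = 13.1490*0.99985 = 13.1470
b = 13.1490*sin(1°) = 13.1490*0.01745 = 0.2295

13.1470 + 0.2295i


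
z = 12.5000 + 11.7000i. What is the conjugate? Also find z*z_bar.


z_bar = 12.5000 - 11.7000i
z*z_bar = 12.5^2 + 11.7^2 = 156.25 + 136.89 = 293.14

z_bar = 12.5000 - 11.7000i, z*z_bar = 293.14


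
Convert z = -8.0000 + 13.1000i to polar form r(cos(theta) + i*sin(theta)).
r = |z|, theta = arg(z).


r = sqrt(64+171.61) = sqrt(235.61) = 15.3496
theta = atan2(13.1, -8) = 121.4119 degrees

r = 15.3496, theta = 121.4119 degrees


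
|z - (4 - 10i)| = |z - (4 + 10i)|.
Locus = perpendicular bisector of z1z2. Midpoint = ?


Equal distances means the locus is the perpendicular bisector of z1 and z2.
Midpoint = ((4+4)/2, (-10+10)/2) = (4.0000, 0)

Perpendicular bisector through (4.0000, 0)


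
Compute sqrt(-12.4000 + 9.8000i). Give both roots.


|z| = sqrt(153.76+96.04) = 15.8051
sqrt((|z|+a)/2) = sqrt((15.8051+(-12.4))/2) = sqrt(1.7025) = 1.3048
sqrt((|z|-a)/2) = sqrt((15.8051-(-12.4))/2) = sqrt(14.1025) = 3.7553

±(1.3048 + 3.7553i) i.e. 1.3048 + 3.7553i and -1.3048 - 3.7553i


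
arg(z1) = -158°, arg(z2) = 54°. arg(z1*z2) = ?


arg(z1*z2) = -158° + 54° = -104°
Normalized to (-180°, 180°]: -104°

-104°


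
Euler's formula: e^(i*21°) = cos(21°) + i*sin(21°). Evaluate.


cos(21°) = 0.9336
sin(21°) = 0.3584

e^(i*21°) = 0.9336 + 0.3584i


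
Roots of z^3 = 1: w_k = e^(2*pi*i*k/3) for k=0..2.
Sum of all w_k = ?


The sum of all 3th roots of unity is 0.
Geometric series: (1 - w^3)/(1 - w) = (1-1)/(1-w) = 0 since w^3 = 1, w ≠ 1.
Alternatively: coefficient of z^2 in z^3 - 1 is 0.

0


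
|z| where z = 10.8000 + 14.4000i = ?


|z| = sqrt(10.8^2 + 14.4^2) = sqrt(116.64 + 207.36) = sqrt(324) = 18.0000

|z| = 18.0000


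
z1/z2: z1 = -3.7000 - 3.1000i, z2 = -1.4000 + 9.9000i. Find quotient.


Conjugate of z2 = -1.4000 - 9.9000i
Numerator: (-3.7000 - 3.1000i)(-1.4000 - 9.9000i) = -25.5100 + 40.9700i
Denominator: (-1.4)^2 + 9.9^2 = 99.97
Result = (-25.5100 + 40.9700i)/99.97

-0.2552 + 0.4098i


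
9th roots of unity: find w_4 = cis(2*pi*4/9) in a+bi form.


Angle = 360*4/9 = 160°
a = cos(160°) = -0.9397
b = sin(160°) = 0.3420

-0.9397 + 0.3420i


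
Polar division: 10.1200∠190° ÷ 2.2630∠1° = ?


r = 10.1200 / 2.2630 = 4.4719
theta = 190° - 1° = 189° = 189° (mod 360)

4.4719 cis(189°)


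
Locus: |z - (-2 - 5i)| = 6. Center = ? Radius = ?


|z - z0| = r is a circle with center z0 and radius r.
Center = (-2, -5), radius = 6

Circle with center (-2, -5) and radius 6


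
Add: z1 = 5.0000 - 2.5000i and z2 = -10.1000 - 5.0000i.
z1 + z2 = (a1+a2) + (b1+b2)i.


Real: 5 - 10.1 = -5.1
Imag: -2.5 - 5 = -7.5

-5.1000 - 7.5000i


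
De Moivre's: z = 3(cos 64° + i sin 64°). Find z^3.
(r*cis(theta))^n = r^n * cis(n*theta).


r^3 = 3^3 = 27
n*theta = 3*64° = 192° = 192° (mod 360)
a = 27*cos(192°) = -26.4100
b = 27*sin(192°) = -5.6136

27 cis(192°) = -26.4100 - 5.6136i


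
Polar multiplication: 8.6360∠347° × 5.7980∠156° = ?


r = 8.6360 * 5.7980 = 50.0715
theta = 347° + 156° = 503° = 143° (mod 360)

50.0715 cis(143°)


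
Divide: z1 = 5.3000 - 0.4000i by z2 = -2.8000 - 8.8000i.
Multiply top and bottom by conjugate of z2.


Conjugate of z2 = -2.8000 + 8.8000i
Numerator: (5.3000 - 0.4000i)(-2.8000 + 8.8000i) = -11.3200 + 47.7600i
Denominator: (-2.8)^2 + (-8.8)^2 = 85.28
Result = (-11.3200 + 47.7600i)/85.28

-0.1327 + 0.5600i


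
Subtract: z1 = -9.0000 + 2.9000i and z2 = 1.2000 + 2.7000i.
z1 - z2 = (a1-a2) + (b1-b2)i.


Real: -9 - 1.2 = -10.2
Imag: 2.9 - 2.7 = 0.2

-10.2000 + 0.2000i


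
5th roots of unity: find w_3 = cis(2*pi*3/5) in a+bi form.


Angle = 360*3/5 = 216°
a = cos(216°) = -0.8090
b = sin(216°) = -0.5878

-0.8090 - 0.5878i


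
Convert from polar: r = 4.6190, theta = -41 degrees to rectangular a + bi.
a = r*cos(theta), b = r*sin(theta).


a = 4.6190*cos(-41°) = 4.6190*0.7547 = 3.4860
b = 4.6190*sin(-41°) = 4.6190*(-0.65606) = -3.0303

3.4860 - 3.0303i


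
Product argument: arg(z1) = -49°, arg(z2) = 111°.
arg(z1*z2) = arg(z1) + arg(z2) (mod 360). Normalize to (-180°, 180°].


arg(z1*z2) = -49° + 111° = 62°
Normalized to (-180°, 180°]: 62°

62°


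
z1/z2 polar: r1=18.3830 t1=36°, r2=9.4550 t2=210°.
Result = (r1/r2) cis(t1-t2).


r = 18.3830 / 9.4550 = 1.9443
theta = 36° - 210° = -174° = 186° (mod 360)

1.9443 cis(186°)


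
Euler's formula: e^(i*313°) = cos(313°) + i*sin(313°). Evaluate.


cos(313°) = 0.6820
sin(313°) = -0.7314

e^(i*313°) = 0.6820 - 0.7314i


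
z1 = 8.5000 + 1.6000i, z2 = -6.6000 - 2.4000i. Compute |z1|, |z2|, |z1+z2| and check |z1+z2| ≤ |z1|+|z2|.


|z1| = sqrt(8.5^2 + 1.6^2) = sqrt(74.81) = 8.6493
|z2| = sqrt((-6.6)^2 + (-2.4)^2) = sqrt(49.32) = 7.0228
z1+z2 = 1.9000 - 0.8000i
|z1+z2| = sqrt(4.25) = 2.0616
|z1|+|z2| = 8.6493 + 7.0228 = 15.6721

|z1+z2| = 2.0616 ≤ |z1|+|z2| = 15.6721 (verified)


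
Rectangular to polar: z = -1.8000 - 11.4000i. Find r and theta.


r = sqrt(3.24+129.96) = sqrt(133.2) = 11.5412
theta = atan2(-11.4, -1.8) = -98.9726 degrees

r = 11.5412, theta = -98.9726 degrees


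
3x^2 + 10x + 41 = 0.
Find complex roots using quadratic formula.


disc = 10^2 - 4*3*41 = 100 - 492 = -392
sqrt(|disc|) = sqrt(392) = 19.7990
Real part = -10/(2*3) = -1.6667
Imag part = 19.7990/(2*3) = 3.2998

-1.6667 ± 3.2998i


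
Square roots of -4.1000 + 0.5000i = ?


|z| = sqrt(16.81+0.25) = 4.1304
sqrt((|z|+a)/2) = sqrt((4.1304+(-4.1))/2) = sqrt(0.0152) = 0.1232
sqrt((|z|-a)/2) = sqrt((4.1304-(-4.1))/2) = sqrt(4.1152) = 2.0286

±(0.1232 + 2.0286i) i.e. 0.1232 + 2.0286i and -0.1232 - 2.0286i


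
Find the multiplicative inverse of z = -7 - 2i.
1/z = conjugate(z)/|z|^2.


|z|^2 = 49+4 = 53
1/z = (-7 + 2i)/53

1/z = -0.1321 + 0.0377i


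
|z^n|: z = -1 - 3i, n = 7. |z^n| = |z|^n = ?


|z| = sqrt(1+9) = sqrt(10) = 3.1623
|z^7| = |z|^7 = (sqrt(10))^7 = 10^3 * sqrt(10) = 1000*sqrt(10)

|z^7| = 1000*sqrt(10) ≈ 3162.2777


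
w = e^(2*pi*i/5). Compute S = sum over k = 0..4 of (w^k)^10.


The roots are w_k = w^k with w = e^(2*pi*i/5), and (w^k)^10 = (w^10)^k.
So S = 1 + u + u^2 + ... + u^(4) with u = w^10.
10 = 2*5 + 0, so 10 is a multiple of 5 and u = (w^5)^2 = 1.
Every one of the 5 terms equals 1: S = 5

S = 5


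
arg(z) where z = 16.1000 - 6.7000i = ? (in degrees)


Re = 16.1, Im = -6.7
arg = atan2(-6.7, 16.1) = -22.5946 degrees

arg(z) = -22.5946 degrees


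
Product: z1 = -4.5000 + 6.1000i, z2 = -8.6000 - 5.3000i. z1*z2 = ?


Real = -4.5*(-8.6) - 6.1*(-5.3) = 38.7 - (-32.33) = 71.03
Imag = -4.5*(-5.3) - (8.6)*6.1 = 23.85 - (52.46) = -28.61

71.0300 - 28.6100i


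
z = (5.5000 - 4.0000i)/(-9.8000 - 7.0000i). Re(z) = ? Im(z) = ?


Multiply by conjugate: (5.5000 - 4.0000i)(-9.8000 + 7.0000i) / ((-9.8)^2 + (-7)^2)
Numerator real = 5.5*(-9.8) - (4)*(-7) = -25.9
Numerator imag = -4*(-9.8) - 5.5*(-7) = 77.7
Denominator = 145.04
Re(z) = -25.9/145.04 = -0.1786
Im(z) = 77.7/145.04 = 0.5357

Re(z) = -0.1786, Im(z) = 0.5357


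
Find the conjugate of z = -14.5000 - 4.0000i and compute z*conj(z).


z_bar = -14.5000 + 4.0000i
z*z_bar = (-14.5)^2 + (-4)^2 = 210.25 + 16 = 226.25

z_bar = -14.5000 + 4.0000i, z*z_bar = 226.25


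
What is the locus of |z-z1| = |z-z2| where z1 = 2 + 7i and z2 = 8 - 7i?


Equal distances means the locus is the perpendicular bisector of z1 and z2.
Midpoint = ((2+8)/2, (7+(-7))/2) = (5.0000, 0)

Perpendicular bisector through (5.0000, 0)


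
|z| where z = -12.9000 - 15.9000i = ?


|z| = sqrt((-12.9)^2 + (-15.9)^2) = sqrt(166.41 + 252.81) = sqrt(419.22) = 20.4749

|z| = 20.4749


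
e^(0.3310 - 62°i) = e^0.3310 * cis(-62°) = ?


e^0.3310 = 1.3924
cos(-62°) = 0.4695
sin(-62°) = -0.88295
Real = 1.3924*0.4695 = 0.6537
Imag = 1.3924*(-0.88295) = -1.2294

0.6537 - 1.2294i


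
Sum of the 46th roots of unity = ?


The sum of all 46th roots of unity is 0.
Geometric series: (1 - w^46)/(1 - w) = (1-1)/(1-w) = 0 since w^46 = 1, w ≠ 1.
Alternatively: coefficient of z^45 in z^46 - 1 is 0.

0


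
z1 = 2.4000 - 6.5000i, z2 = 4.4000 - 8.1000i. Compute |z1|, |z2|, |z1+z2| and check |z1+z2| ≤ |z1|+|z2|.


|z1| = sqrt(2.4^2 + (-6.5)^2) = sqrt(48.01) = 6.9289
|z2| = sqrt(4.4^2 + (-8.1)^2) = sqrt(84.97) = 9.2179
z1+z2 = 6.8000 - 14.6000i
|z1+z2| = sqrt(259.4) = 16.1059
|z1|+|z2| = 6.9289 + 9.2179 = 16.1468

|z1+z2| = 16.1059 ≤ |z1|+|z2| = 16.1468 (verified)


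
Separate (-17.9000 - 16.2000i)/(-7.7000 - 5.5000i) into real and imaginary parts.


Multiply by conjugate: (-17.9000 - 16.2000i)(-7.7000 + 5.5000i) / ((-7.7)^2 + (-5.5)^2)
Numerator real = -17.9*(-7.7) - (16.2)*(-5.5) = 226.93
Numerator imag = -16.2*(-7.7) - (-17.9)*(-5.5) = 26.29
Denominator = 89.54
Re(z) = 226.93/89.54 = 2.5344
Im(z) = 26.29/89.54 = 0.2936

Re(z) = 2.5344, Im(z) = 0.2936


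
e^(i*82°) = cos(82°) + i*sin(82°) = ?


cos(82°) = 0.1392
sin(82°) = 0.9903

e^(i*82°) = 0.1392 + 0.9903i


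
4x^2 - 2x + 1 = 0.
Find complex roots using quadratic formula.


disc = (-2)^2 - 4*4*1 = 4 - 16 = -12
sqrt(|disc|) = sqrt(12) = 3.4641
Real part = 2/(2*4) = 0.2500
Imag part = 3.4641/(2*4) = 0.4330

0.2500 ± 0.4330i


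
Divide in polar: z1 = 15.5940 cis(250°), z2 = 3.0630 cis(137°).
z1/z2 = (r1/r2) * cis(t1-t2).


r = 15.5940 / 3.0630 = 5.0911
theta = 250° - 137° = 113° = 113° (mod 360)

5.0911 cis(113°)


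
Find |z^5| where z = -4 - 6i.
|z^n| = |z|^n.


|z| = sqrt(16+36) = sqrt(52) = 7.2111
|z^5| = |z|^5 = (sqrt(52))^5 = 52^2 * sqrt(52) = 2704*sqrt(52)

|z^5| = 2704*sqrt(52) ≈ 19498.8213


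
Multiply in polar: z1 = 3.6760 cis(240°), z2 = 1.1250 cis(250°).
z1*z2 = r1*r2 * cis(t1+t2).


r = 3.6760 * 1.1250 = 4.1355
theta = 240° + 250° = 490° = 130° (mod 360)

4.1355 cis(130°)


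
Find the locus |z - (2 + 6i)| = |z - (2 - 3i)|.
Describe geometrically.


Equal distances means the locus is the perpendicular bisector of z1 and z2.
Midpoint = ((2+2)/2, (6+(-3))/2) = (2.0000, 1.5000)

Perpendicular bisector through (2.0000, 1.5000)


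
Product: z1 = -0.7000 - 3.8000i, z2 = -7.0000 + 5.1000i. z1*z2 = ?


Real = -0.7*(-7) - (-3.8)*5.1 = 4.9 - (-19.38) = 24.28
Imag = -0.7*5.1 - (7)*(-3.8) = -3.57 + 26.6 = 23.03

24.2800 + 23.0300i


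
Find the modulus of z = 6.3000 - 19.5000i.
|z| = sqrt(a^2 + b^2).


|z| = sqrt(6.3^2 + (-19.5)^2) = sqrt(39.69 + 380.25) = sqrt(419.94) = 20.4924

|z| = 20.4924


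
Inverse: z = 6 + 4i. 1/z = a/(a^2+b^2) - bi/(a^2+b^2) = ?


|z|^2 = 36+16 = 52
1/z = (6 - 4i)/52

1/z = 0.1154 - 0.0769i


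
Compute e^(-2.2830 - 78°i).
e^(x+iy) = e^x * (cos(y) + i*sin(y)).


e^-2.2830 = 0.10198
cos(-78°) = 0.2079
sin(-78°) = -0.9781
Real = 0.10198*0.2079 = 0.0212
Imag = 0.10198*(-0.9781) = -0.0997

0.0212 - 0.0997i


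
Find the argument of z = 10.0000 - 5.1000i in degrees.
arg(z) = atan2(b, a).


Re = 10, Im = -5.1
arg = atan2(-5.1, 10) = -27.0216 degrees

arg(z) = -27.0216 degrees


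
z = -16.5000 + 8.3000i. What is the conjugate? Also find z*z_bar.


z_bar = -16.5000 - 8.3000i
z*z_bar = (-16.5)^2 + 8.3^2 = 272.25 + 68.89 = 341.14

z_bar = -16.5000 - 8.3000i, z*z_bar = 341.14


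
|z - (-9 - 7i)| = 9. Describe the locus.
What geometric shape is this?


|z - z0| = r is a circle with center z0 and radius r.
Center = (-9, -7), radius = 9

Circle with center (-9, -7) and radius 9


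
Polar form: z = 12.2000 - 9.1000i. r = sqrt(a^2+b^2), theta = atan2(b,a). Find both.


r = sqrt(148.84+82.81) = sqrt(231.65) = 15.2201
theta = atan2(-9.1, 12.2) = -36.7193 degrees

r = 15.2201, theta = -36.7193 degrees


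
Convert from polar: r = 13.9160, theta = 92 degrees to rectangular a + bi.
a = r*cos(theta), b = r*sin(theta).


a = 13.9160*cos(92°) = 13.9160*(-0.0349) = -0.4857
b = 13.9160*sin(92°) = 13.9160*0.99939 = 13.9075

-0.4857 + 13.9075i


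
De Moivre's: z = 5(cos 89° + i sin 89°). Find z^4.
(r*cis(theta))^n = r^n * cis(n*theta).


r^4 = 5^4 = 625
n*theta = 4*89° = 356° = 356° (mod 360)
a = 625*cos(356°) = 623.4775
b = 625*sin(356°) = -43.5978

625 cis(356°) = 623.4775 - 43.5978i


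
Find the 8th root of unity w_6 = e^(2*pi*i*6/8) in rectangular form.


Angle = 360*6/8 = 270°
a = cos(270°) = 0
b = sin(270°) = -1.0000

0 - 1.0000i


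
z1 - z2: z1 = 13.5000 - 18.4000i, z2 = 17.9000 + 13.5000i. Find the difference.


Real: 13.5 - 17.9 = -4.4
Imag: -18.4 - 13.5 = -31.9

-4.4000 - 31.9000i


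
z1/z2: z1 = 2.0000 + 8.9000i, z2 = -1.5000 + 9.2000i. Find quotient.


Conjugate of z2 = -1.5000 - 9.2000i
Numerator: (2.0000 + 8.9000i)(-1.5000 - 9.2000i) = 78.8800 - 31.7500i
Denominator: (-1.5)^2 + 9.2^2 = 86.89
Result = (78.8800 - 31.7500i)/86.89

0.9078 - 0.3654i


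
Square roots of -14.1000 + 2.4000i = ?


|z| = sqrt(198.81+5.76) = 14.3028
sqrt((|z|+a)/2) = sqrt((14.3028+(-14.1))/2) = sqrt(0.1014) = 0.3184
sqrt((|z|-a)/2) = sqrt((14.3028-(-14.1))/2) = sqrt(14.2014) = 3.7685

±(0.3184 + 3.7685i) i.e. 0.3184 + 3.7685i and -0.3184 - 3.7685i


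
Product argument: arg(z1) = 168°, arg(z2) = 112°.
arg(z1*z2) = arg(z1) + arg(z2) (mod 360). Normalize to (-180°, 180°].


arg(z1*z2) = 168° + 112° = 280°
Normalized to (-180°, 180°]: -80°

-80°


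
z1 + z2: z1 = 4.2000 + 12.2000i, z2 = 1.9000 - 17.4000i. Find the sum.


Real: 4.2 + 1.9 = 6.1
Imag: 12.2 - 17.4 = -5.2

6.1000 - 5.2000i


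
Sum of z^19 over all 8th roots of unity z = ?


The roots are w_k = w^k with w = e^(2*pi*i/8), and (w^k)^19 = (w^19)^k.
So S = 1 + u + u^2 + ... + u^(7) with u = w^19.
19 = 2*8 + 3, so 19 is not a multiple of 8: u = (w^8)^2 * w^3 = w^3 ≠ 1 (w is a primitive 8th root), while u^8 = (w^8)^19 = 1.
Geometric series: S = (1 - u^8)/(1 - u) = (1 - 1)/(1 - u) = 0

S = 0


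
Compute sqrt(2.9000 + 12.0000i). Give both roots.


|z| = sqrt(8.41+144) = 12.3454
sqrt((|z|+a)/2) = sqrt((12.3454+2.9)/2) = sqrt(7.6227) = 2.7609
sqrt((|z|-a)/2) = sqrt((12.3454-2.9)/2) = sqrt(4.7227) = 2.1732

±(2.7609 + 2.1732i) i.e. 2.7609 + 2.1732i and -2.7609 - 2.1732i


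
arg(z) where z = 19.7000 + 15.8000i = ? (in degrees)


Re = 19.7, Im = 15.8
arg = atan2(15.8, 19.7) = 38.7307 degrees

arg(z) = 38.7307 degrees


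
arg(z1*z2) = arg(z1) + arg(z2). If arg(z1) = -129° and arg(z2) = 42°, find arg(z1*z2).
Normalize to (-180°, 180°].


arg(z1*z2) = -129° + 42° = -87°
Normalized to (-180°, 180°]: -87°

-87°


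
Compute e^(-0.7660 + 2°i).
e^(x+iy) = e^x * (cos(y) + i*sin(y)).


e^-0.7660 = 0.4649
cos(2°) = 0.9994
sin(2°) = 0.0349
Real = 0.4649*0.9994 = 0.4646
Imag = 0.4649*0.0349 = 0.0162

0.4646 + 0.0162i


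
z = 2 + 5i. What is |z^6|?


|z| = sqrt(4+25) = sqrt(29) = 5.3852
|z^6| = |z|^6 = (sqrt(29))^6 = 29^3 = 24389

|z^6| = 24389


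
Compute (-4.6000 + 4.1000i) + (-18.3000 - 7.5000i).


Real: -4.6 - 18.3 = -22.9
Imag: 4.1 - 7.5 = -3.4

-22.9000 - 3.4000i


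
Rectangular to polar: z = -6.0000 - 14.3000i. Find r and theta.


r = sqrt(36+204.49) = sqrt(240.49) = 15.5077
theta = atan2(-14.3, -6) = -112.7620 degrees

r = 15.5077, theta = -112.7620 degrees


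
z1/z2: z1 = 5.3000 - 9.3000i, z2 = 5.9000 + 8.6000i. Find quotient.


Conjugate of z2 = 5.9000 - 8.6000i
Numerator: (5.3000 - 9.3000i)(5.9000 - 8.6000i) = -48.7100 - 100.4500i
Denominator: 5.9^2 + 8.6^2 = 108.77
Result = (-48.7100 - 100.4500i)/108.77

-0.4478 - 0.9235i


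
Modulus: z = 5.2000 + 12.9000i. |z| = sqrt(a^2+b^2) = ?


|z| = sqrt(5.2^2 + 12.9^2) = sqrt(27.04 + 166.41) = sqrt(193.45) = 13.9086

|z| = 13.9086


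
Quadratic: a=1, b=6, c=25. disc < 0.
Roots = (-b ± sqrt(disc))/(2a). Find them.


disc = 6^2 - 4*1*25 = 36 - 100 = -64
sqrt(|disc|) = sqrt(64) = 8.0000
Real part = -6/(2*1) = -3.0000
Imag part = 8.0000/(2*1) = 4.0000

-3.0000 ± 4.0000i


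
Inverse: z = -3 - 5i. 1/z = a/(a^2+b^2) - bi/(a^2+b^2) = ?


|z|^2 = 9+25 = 34
1/z = (-3 + 5i)/34

1/z = -0.0882 + 0.1471i


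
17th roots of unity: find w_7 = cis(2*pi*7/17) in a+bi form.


Angle = 360*7/17 = 148.2353°
a = cos(148.2353°) = -0.8502
b = sin(148.2353°) = 0.5264

-0.8502 + 0.5264i


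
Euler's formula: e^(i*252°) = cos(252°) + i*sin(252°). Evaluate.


cos(252°) = -0.3090
sin(252°) = -0.9511

e^(i*252°) = -0.3090 - 0.9511i


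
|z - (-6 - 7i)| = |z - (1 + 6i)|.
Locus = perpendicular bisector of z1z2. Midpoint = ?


Equal distances means the locus is the perpendicular bisector of z1 and z2.
Midpoint = ((-6+1)/2, (-7+6)/2) = (-2.5000, -0.5000)

Perpendicular bisector through (-2.5000, -0.5000)


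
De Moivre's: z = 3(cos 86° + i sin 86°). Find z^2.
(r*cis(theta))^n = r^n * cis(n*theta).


r^2 = 3^2 = 9
n*theta = 2*86° = 172° = 172° (mod 360)
a = 9*cos(172°) = -8.9124
b = 9*sin(172°) = 1.2526

9 cis(172°) = -8.9124 + 1.2526i


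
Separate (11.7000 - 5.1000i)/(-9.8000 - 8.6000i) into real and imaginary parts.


Multiply by conjugate: (11.7000 - 5.1000i)(-9.8000 + 8.6000i) / ((-9.8)^2 + (-8.6)^2)
Numerator real = 11.7*(-9.8) - (5.1)*(-8.6) = -70.8
Numerator imag = -5.1*(-9.8) - 11.7*(-8.6) = 150.6
Denominator = 170
Re(z) = -70.8/170 = -0.4165
Im(z) = 150.6/170 = 0.8859

Re(z) = -0.4165, Im(z) = 0.8859


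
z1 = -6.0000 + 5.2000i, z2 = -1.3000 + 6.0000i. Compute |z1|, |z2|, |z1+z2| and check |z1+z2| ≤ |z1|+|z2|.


|z1| = sqrt((-6)^2 + 5.2^2) = sqrt(63.04) = 7.9398
|z2| = sqrt((-1.3)^2 + 6^2) = sqrt(37.69) = 6.1392
z1+z2 = -7.3000 + 11.2000i
|z1+z2| = sqrt(178.73) = 13.3690
|z1|+|z2| = 7.9398 + 6.1392 = 14.0790

|z1+z2| = 13.3690 ≤ |z1|+|z2| = 14.0790 (verified)


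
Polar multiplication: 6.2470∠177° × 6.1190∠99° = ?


r = 6.2470 * 6.1190 = 38.2254
theta = 177° + 99° = 276° = 276° (mod 360)

38.2254 cis(276°)


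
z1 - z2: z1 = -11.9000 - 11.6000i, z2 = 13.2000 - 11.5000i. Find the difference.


Real: -11.9 - 13.2 = -25.1
Imag: -11.6 + 11.5 = -0.1

-25.1000 - 0.1000i


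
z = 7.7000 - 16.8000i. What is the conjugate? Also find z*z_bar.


z_bar = 7.7000 + 16.8000i
z*z_bar = 7.7^2 + (-16.8)^2 = 59.29 + 282.24 = 341.53

z_bar = 7.7000 + 16.8000i, z*z_bar = 341.53


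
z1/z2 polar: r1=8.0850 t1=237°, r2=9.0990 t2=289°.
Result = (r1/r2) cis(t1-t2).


r = 8.0850 / 9.0990 = 0.8886
theta = 237° - 289° = -52° = 308° (mod 360)

0.8886 cis(308°)


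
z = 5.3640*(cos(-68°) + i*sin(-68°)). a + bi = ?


a = 5.3640*cos(-68°) = 5.3640*0.3746 = 2.0094
b = 5.3640*sin(-68°) = 5.3640*(-0.92718) = -4.9734

2.0094 - 4.9734i


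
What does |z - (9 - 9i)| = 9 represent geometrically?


|z - z0| = r is a circle with center z0 and radius r.
Center = (9, -9), radius = 9

Circle with center (9, -9) and radius 9


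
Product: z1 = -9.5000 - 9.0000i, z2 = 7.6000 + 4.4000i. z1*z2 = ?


Real = -9.5*7.6 - (-9)*4.4 = -72.2 - (-39.6) = -32.6
Imag = -9.5*4.4 + 7.6*(-9) = -41.8 - (68.4) = -110.2

-32.6000 - 110.2000i


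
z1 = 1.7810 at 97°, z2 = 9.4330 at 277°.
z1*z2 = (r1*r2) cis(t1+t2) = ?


r = 1.7810 * 9.4330 = 16.8002
theta = 97° + 277° = 374° = 14° (mod 360)

16.8002 cis(14°)


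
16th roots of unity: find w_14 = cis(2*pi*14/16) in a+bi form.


Angle = 360*14/16 = 315°
a = cos(315°) = 0.7071
b = sin(315°) = -0.7071

0.7071 - 0.7071i


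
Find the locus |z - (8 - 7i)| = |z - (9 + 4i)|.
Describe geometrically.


Equal distances means the locus is the perpendicular bisector of z1 and z2.
Midpoint = ((8+9)/2, (-7+4)/2) = (8.5000, -1.5000)

Perpendicular bisector through (8.5000, -1.5000)


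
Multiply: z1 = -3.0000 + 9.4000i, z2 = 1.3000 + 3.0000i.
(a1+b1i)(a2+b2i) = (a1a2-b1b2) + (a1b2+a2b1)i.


Real = -3*1.3 - 9.4*3 = -3.9 - 28.2 = -32.1
Imag = -3*3 + 1.3*9.4 = -9 + 12.22 = 3.22

-32.1000 + 3.2200i


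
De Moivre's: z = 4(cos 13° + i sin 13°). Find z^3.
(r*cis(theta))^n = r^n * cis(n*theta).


r^3 = 4^3 = 64
n*theta = 3*13° = 39° = 39° (mod 360)
a = 64*cos(39°) = 49.7373
b = 64*sin(39°) = 40.2765

64 cis(39°) = 49.7373 + 40.2765i


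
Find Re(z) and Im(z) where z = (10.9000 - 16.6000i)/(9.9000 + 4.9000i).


Multiply by conjugate: (10.9000 - 16.6000i)(9.9000 - 4.9000i) / (9.9^2 + 4.9^2)
Numerator real = 10.9*9.9 - (16.6)*4.9 = 26.57
Numerator imag = -16.6*9.9 - 10.9*4.9 = -217.75
Denominator = 122.02
Re(z) = 26.57/122.02 = 0.2178
Im(z) = -217.75/122.02 = -1.7845

Re(z) = 0.2178, Im(z) = -1.7845


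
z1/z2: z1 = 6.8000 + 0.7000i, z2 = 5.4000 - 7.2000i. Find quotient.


Conjugate of z2 = 5.4000 + 7.2000i
Numerator: (6.8000 + 0.7000i)(5.4000 + 7.2000i) = 31.6800 + 52.7400i
Denominator: 5.4^2 + (-7.2)^2 = 81
Result = (31.6800 + 52.7400i)/81

0.3911 + 0.6511i


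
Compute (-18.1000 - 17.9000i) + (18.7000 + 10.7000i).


Real: -18.1 + 18.7 = 0.6
Imag: -17.9 + 10.7 = -7.2

0.6000 - 7.2000i


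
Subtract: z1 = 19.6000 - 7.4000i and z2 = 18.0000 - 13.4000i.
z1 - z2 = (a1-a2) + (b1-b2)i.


Real: 19.6 - 18 = 1.6
Imag: -7.4 + 13.4 = 6

1.6000 + 6.0000i


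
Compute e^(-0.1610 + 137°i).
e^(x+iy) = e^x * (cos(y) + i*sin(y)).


e^-0.1610 = 0.8513
cos(137°) = -0.7314
sin(137°) = 0.682
Real = 0.8513*(-0.7314) = -0.6226
Imag = 0.8513*0.682 = 0.5806

-0.6226 + 0.5806i


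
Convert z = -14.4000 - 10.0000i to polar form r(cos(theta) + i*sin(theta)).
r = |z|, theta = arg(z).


r = sqrt(207.36+100) = sqrt(307.36) = 17.5317
theta = atan2(-10, -14.4) = -145.2222 degrees

r = 17.5317, theta = -145.2222 degrees


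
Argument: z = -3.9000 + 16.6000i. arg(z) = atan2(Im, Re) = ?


Re = -3.9, Im = 16.6
arg = atan2(16.6, -3.9) = 103.2213 degrees

arg(z) = 103.2213 degrees


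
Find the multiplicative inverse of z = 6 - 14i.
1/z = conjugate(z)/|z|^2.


|z|^2 = 36+196 = 232
1/z = (6 + 14i)/232

1/z = 0.0259 + 0.0603i


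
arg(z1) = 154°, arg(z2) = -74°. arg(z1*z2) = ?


arg(z1*z2) = 154° - 74° = 80°
Normalized to (-180°, 180°]: 80°

80°


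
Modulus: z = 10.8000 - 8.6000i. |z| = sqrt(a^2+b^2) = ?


|z| = sqrt(10.8^2 + (-8.6)^2) = sqrt(116.64 + 73.96) = sqrt(190.6) = 13.8058

|z| = 13.8058


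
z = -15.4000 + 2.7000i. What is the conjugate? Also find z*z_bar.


z_bar = -15.4000 - 2.7000i
z*z_bar = (-15.4)^2 + 2.7^2 = 237.16 + 7.29 = 244.45

z_bar = -15.4000 - 2.7000i, z*z_bar = 244.45


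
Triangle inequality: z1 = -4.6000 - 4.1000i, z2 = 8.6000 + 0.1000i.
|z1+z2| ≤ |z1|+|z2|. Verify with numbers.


|z1| = sqrt((-4.6)^2 + (-4.1)^2) = sqrt(37.97) = 6.1620
|z2| = sqrt(8.6^2 + 0.1^2) = sqrt(73.97) = 8.6006
z1+z2 = 4.0000 - 4.0000i
|z1+z2| = sqrt(32) = 5.6569
|z1|+|z2| = 6.1620 + 8.6006 = 14.7626

|z1+z2| = 5.6569 ≤ |z1|+|z2| = 14.7626 (verified)


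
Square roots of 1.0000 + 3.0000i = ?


|z| = sqrt(1+9) = 3.1623
sqrt((|z|+a)/2) = sqrt((3.1623+1)/2) = sqrt(2.0811) = 1.4426
sqrt((|z|-a)/2) = sqrt((3.1623-1)/2) = sqrt(1.0811) = 1.0398

±(1.4426 + 1.0398i) i.e. 1.4426 + 1.0398i and -1.4426 - 1.0398i


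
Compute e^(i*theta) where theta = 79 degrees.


cos(79°) = 0.1908
sin(79°) = 0.9816

e^(i*79°) = 0.1908 + 0.9816i


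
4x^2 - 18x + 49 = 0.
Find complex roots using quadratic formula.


disc = (-18)^2 - 4*4*49 = 324 - 784 = -460
sqrt(|disc|) = sqrt(460) = 21.4476
Real part = 18/(2*4) = 2.2500
Imag part = 21.4476/(2*4) = 2.6810

2.2500 ± 2.6810i


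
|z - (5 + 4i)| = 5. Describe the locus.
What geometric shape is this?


|z - z0| = r is a circle with center z0 and radius r.
Center = (5, 4), radius = 5

Circle with center (5, 4) and radius 5


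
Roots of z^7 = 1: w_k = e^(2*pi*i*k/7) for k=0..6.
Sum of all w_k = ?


The sum of all 7th roots of unity is 0.
Geometric series: (1 - w^7)/(1 - w) = (1-1)/(1-w) = 0 since w^7 = 1, w ≠ 1.
Alternatively: coefficient of z^6 in z^7 - 1 is 0.

0


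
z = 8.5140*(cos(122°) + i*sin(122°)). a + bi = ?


a = 8.5140*cos(122°) = 8.5140*(-0.52992) = -4.5117
b = 8.5140*sin(122°) = 8.5140*0.84805 = 7.2203

-4.5117 + 7.2203i


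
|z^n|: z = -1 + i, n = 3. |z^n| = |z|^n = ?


|z| = sqrt(1+1) = sqrt(2) = 1.4142
|z^3| = |z|^3 = (sqrt(2))^3 = 2*sqrt(2)

|z^3| = 2*sqrt(2) ≈ 2.8284


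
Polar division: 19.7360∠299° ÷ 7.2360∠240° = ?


r = 19.7360 / 7.2360 = 2.7275
theta = 299° - 240° = 59° = 59° (mod 360)

2.7275 cis(59°)


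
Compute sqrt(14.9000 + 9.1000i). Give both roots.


|z| = sqrt(222.01+82.81) = 17.4591
sqrt((|z|+a)/2) = sqrt((17.4591+14.9)/2) = sqrt(16.1795) = 4.0224
sqrt((|z|-a)/2) = sqrt((17.4591-14.9)/2) = sqrt(1.2795) = 1.1312

±(4.0224 + 1.1312i) i.e. 4.0224 + 1.1312i and -4.0224 - 1.1312i


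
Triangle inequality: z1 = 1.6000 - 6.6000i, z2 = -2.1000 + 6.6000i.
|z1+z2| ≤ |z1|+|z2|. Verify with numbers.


|z1| = sqrt(1.6^2 + (-6.6)^2) = sqrt(46.12) = 6.7912
|z2| = sqrt((-2.1)^2 + 6.6^2) = sqrt(47.97) = 6.9260
z1+z2 = -0.5000
|z1+z2| = sqrt(0.25) = 0.5000
|z1|+|z2| = 6.7912 + 6.9260 = 13.7172

|z1+z2| = 0.5000 ≤ |z1|+|z2| = 13.7172 (verified)


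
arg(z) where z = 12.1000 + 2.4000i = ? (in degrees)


Re = 12.1, Im = 2.4
arg = atan2(2.4, 12.1) = 11.2188 degrees

arg(z) = 11.2188 degrees


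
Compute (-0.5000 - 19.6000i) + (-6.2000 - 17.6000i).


Real: -0.5 - 6.2 = -6.7
Imag: -19.6 - 17.6 = -37.2

-6.7000 - 37.2000i


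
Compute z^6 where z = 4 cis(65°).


r^6 = 4^6 = 4096
n*theta = 6*65° = 390° = 30° (mod 360)
a = 4096*cos(30°) = 3547.2401
b = 4096*sin(30°) = 2048.0000

4096 cis(30°) = 3547.2401 + 2048.0000i


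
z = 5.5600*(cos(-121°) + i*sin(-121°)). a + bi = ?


a = 5.5600*cos(-121°) = 5.5600*(-0.51504) = -2.8636
b = 5.5600*sin(-121°) = 5.5600*(-0.85717) = -4.7659

-2.8636 - 4.7659i


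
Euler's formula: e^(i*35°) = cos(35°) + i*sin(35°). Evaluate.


cos(35°) = 0.8192
sin(35°) = 0.5736

e^(i*35°) = 0.8192 + 0.5736i


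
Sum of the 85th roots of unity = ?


The sum of all 85th roots of unity is 0.
Geometric series: (1 - w^85)/(1 - w) = (1-1)/(1-w) = 0 since w^85 = 1, w ≠ 1.
Alternatively: coefficient of z^84 in z^85 - 1 is 0.

0


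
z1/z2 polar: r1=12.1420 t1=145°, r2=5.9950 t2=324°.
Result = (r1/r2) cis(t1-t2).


r = 12.1420 / 5.9950 = 2.0254
theta = 145° - 324° = -179° = 181° (mod 360)

2.0254 cis(181°)


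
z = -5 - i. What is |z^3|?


|z| = sqrt(25+1) = sqrt(26) = 5.0990
|z^3| = |z|^3 = (sqrt(26))^3 = 26*sqrt(26)

|z^3| = 26*sqrt(26) ≈ 132.5745


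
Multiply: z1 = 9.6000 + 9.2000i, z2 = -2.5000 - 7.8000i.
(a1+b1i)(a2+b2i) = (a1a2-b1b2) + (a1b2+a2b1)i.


Real = 9.6*(-2.5) - 9.2*(-7.8) = -24 - (-71.76) = 47.76
Imag = 9.6*(-7.8) - (2.5)*9.2 = -74.88 - (23) = -97.88

47.7600 - 97.8800i


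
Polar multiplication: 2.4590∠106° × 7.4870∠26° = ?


r = 2.4590 * 7.4870 = 18.4105
theta = 106° + 26° = 132° = 132° (mod 360)

18.4105 cis(132°)


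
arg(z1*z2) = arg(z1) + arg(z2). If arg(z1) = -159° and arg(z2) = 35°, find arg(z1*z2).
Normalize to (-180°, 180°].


arg(z1*z2) = -159° + 35° = -124°
Normalized to (-180°, 180°]: -124°

-124°


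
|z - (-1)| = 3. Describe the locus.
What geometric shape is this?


|z - z0| = r is a circle with center z0 and radius r.
Center = (-1, 0), radius = 3

Circle with center (-1, 0) and radius 3


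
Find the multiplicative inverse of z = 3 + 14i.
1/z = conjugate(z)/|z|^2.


|z|^2 = 9+196 = 205
1/z = (3 - 14i)/205

1/z = 0.0146 - 0.0683i


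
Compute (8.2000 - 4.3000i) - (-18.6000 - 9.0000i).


Real: 8.2 + 18.6 = 26.8
Imag: -4.3 + 9 = 4.7

26.8000 + 4.7000i


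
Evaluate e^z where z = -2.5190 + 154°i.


e^-2.5190 = 0.0805
cos(154°) = -0.8988
sin(154°) = 0.4384
Real = 0.0805*(-0.8988) = -0.0724
Imag = 0.0805*0.4384 = 0.0353

-0.0724 + 0.0353i


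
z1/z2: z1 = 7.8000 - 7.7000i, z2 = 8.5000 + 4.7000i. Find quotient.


Conjugate of z2 = 8.5000 - 4.7000i
Numerator: (7.8000 - 7.7000i)(8.5000 - 4.7000i) = 30.1100 - 102.1100i
Denominator: 8.5^2 + 4.7^2 = 94.34
Result = (30.1100 - 102.1100i)/94.34

0.3192 - 1.0824i


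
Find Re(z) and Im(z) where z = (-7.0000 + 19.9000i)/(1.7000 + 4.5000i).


Multiply by conjugate: (-7.0000 + 19.9000i)(1.7000 - 4.5000i) / (1.7^2 + 4.5^2)
Numerator real = -7*1.7 + 19.9*4.5 = 77.65
Numerator imag = 19.9*1.7 - (-7)*4.5 = 65.33
Denominator = 23.14
Re(z) = 77.65/23.14 = 3.3557
Im(z) = 65.33/23.14 = 2.8232

Re(z) = 3.3557, Im(z) = 2.8232


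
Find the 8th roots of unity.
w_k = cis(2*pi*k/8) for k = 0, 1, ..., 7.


The 8th roots of unity are cis(360k/8°) for k=0..7
Angle step = 360/8 = 45°
Primitive root: cis(45°)
Primitive root = 0.7071 + 0.7071i

8 roots at angles: 0°, 45°, 90°, 135°, 180°, 225°, 270°, 315°


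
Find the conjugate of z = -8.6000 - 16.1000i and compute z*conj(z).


z_bar = -8.6000 + 16.1000i
z*z_bar = (-8.6)^2 + (-16.1)^2 = 73.96 + 259.21 = 333.17

z_bar = -8.6000 + 16.1000i, z*z_bar = 333.17


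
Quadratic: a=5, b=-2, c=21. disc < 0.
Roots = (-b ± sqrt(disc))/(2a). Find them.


disc = (-2)^2 - 4*5*21 = 4 - 420 = -416
sqrt(|disc|) = sqrt(416) = 20.3961
Real part = 2/(2*5) = 0.2000
Imag part = 20.3961/(2*5) = 2.0396

0.2000 ± 2.0396i


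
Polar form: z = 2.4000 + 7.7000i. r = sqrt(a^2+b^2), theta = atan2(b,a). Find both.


r = sqrt(5.76+59.29) = sqrt(65.05) = 8.0654
theta = atan2(7.7, 2.4) = 72.6884 degrees

r = 8.0654, theta = 72.6884 degrees


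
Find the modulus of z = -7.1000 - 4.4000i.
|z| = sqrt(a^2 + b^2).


|z| = sqrt((-7.1)^2 + (-4.4)^2) = sqrt(50.41 + 19.36) = sqrt(69.77) = 8.3528

|z| = 8.3528


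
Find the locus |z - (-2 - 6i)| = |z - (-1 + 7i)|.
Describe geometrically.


Equal distances means the locus is the perpendicular bisector of z1 and z2.
Midpoint = ((-2+(-1))/2, (-6+7)/2) = (-1.5000, 0.5000)

Perpendicular bisector through (-1.5000, 0.5000)


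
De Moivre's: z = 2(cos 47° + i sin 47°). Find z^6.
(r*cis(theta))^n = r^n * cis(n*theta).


r^6 = 2^6 = 64
n*theta = 6*47° = 282° = 282° (mod 360)
a = 64*cos(282°) = 13.3063
b = 64*sin(282°) = -62.6014

64 cis(282°) = 13.3063 - 62.6014i


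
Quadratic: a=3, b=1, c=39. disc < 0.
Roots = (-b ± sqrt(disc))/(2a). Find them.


disc = 1^2 - 4*3*39 = 1 - 468 = -467
sqrt(|disc|) = sqrt(467) = 21.6102
Real part = -1/(2*3) = -0.1667
Imag part = 21.6102/(2*3) = 3.6017

-0.1667 ± 3.6017i


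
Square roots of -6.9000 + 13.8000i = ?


|z| = sqrt(47.61+190.44) = 15.4289
sqrt((|z|+a)/2) = sqrt((15.4289+(-6.9))/2) = sqrt(4.2644) = 2.0651
sqrt((|z|-a)/2) = sqrt((15.4289-(-6.9))/2) = sqrt(11.1644) = 3.3413

±(2.0651 + 3.3413i) i.e. 2.0651 + 3.3413i and -2.0651 - 3.3413i


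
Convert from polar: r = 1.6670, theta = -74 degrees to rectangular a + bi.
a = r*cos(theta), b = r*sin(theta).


a = 1.6670*cos(-74°) = 1.6670*0.27564 = 0.4595
b = 1.6670*sin(-74°) = 1.6670*(-0.96126) = -1.6024

0.4595 - 1.6024i


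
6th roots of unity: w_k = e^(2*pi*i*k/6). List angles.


The 6th roots of unity are cis(360k/6°) for k=0..5
Angle step = 360/6 = 60°
Primitive root: cis(60°)
Primitive root = 0.5000 + 0.8660i

6 roots at angles: 0°, 60°, 120°, 180°, 240°, 300°


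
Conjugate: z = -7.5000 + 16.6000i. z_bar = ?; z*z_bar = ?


z_bar = -7.5000 - 16.6000i
z*z_bar = (-7.5)^2 + 16.6^2 = 56.25 + 275.56 = 331.81

z_bar = -7.5000 - 16.6000i, z*z_bar = 331.81


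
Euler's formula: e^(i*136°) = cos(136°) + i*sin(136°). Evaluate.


cos(136°) = -0.7193
sin(136°) = 0.6947

e^(i*136°) = -0.7193 + 0.6947i


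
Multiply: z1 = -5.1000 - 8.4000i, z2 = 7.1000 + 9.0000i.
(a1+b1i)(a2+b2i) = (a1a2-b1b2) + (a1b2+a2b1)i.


Real = -5.1*7.1 - (-8.4)*9 = -36.21 - (-75.6) = 39.39
Imag = -5.1*9 + 7.1*(-8.4) = -45.9 - (59.64) = -105.54

39.3900 - 105.5400i


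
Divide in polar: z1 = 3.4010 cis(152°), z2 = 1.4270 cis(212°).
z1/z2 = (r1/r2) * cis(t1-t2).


r = 3.4010 / 1.4270 = 2.3833
theta = 152° - 212° = -60° = 300° (mod 360)

2.3833 cis(300°)


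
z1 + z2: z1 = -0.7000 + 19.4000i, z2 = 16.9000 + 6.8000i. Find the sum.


Real: -0.7 + 16.9 = 16.2
Imag: 19.4 + 6.8 = 26.2

16.2000 + 26.2000i


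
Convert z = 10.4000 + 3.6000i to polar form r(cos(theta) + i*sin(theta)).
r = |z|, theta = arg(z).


r = sqrt(108.16+12.96) = sqrt(121.12) = 11.0055
theta = atan2(3.6, 10.4) = 19.0935 degrees

r = 11.0055, theta = 19.0935 degrees


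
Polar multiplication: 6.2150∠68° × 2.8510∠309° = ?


r = 6.2150 * 2.8510 = 17.7190
theta = 68° + 309° = 377° = 17° (mod 360)

17.7190 cis(17°)


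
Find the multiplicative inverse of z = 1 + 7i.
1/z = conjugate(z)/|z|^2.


|z|^2 = 1+49 = 50
1/z = (1 - 7i)/50

1/z = 0.0200 - 0.1400i


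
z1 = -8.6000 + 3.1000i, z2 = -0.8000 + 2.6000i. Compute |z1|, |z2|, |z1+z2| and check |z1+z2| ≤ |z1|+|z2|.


|z1| = sqrt((-8.6)^2 + 3.1^2) = sqrt(83.57) = 9.1417
|z2| = sqrt((-0.8)^2 + 2.6^2) = sqrt(7.4) = 2.7203
z1+z2 = -9.4000 + 5.7000i
|z1+z2| = sqrt(120.85) = 10.9932
|z1|+|z2| = 9.1417 + 2.7203 = 11.8620

|z1+z2| = 10.9932 ≤ |z1|+|z2| = 11.8620 (verified)


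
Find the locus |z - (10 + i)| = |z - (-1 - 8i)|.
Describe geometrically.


Equal distances means the locus is the perpendicular bisector of z1 and z2.
Midpoint = ((10+(-1))/2, (1+(-8))/2) = (4.5000, -3.5000)

Perpendicular bisector through (4.5000, -3.5000)


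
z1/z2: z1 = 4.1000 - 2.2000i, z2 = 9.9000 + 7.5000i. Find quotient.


Conjugate of z2 = 9.9000 - 7.5000i
Numerator: (4.1000 - 2.2000i)(9.9000 - 7.5000i) = 24.0900 - 52.5300i
Denominator: 9.9^2 + 7.5^2 = 154.26
Result = (24.0900 - 52.5300i)/154.26

0.1562 - 0.3405i


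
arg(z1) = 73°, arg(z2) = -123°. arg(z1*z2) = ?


arg(z1*z2) = 73° - 123° = -50°
Normalized to (-180°, 180°]: -50°

-50°


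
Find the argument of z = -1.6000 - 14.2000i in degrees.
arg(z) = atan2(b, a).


Re = -1.6, Im = -14.2
arg = atan2(-14.2, -1.6) = -96.4287 degrees

arg(z) = -96.4287 degrees


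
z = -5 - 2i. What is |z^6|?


|z| = sqrt(25+4) = sqrt(29) = 5.3852
|z^6| = |z|^6 = (sqrt(29))^6 = 29^3 = 24389

|z^6| = 24389


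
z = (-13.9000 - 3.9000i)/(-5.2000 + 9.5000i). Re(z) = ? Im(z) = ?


Multiply by conjugate: (-13.9000 - 3.9000i)(-5.2000 - 9.5000i) / ((-5.2)^2 + 9.5^2)
Numerator real = -13.9*(-5.2) - (3.9)*9.5 = 35.23
Numerator imag = -3.9*(-5.2) - (-13.9)*9.5 = 152.33
Denominator = 117.29
Re(z) = 35.23/117.29 = 0.3004
Im(z) = 152.33/117.29 = 1.2987

Re(z) = 0.3004, Im(z) = 1.2987


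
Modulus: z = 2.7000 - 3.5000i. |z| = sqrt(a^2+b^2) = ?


|z| = sqrt(2.7^2 + (-3.5)^2) = sqrt(7.29 + 12.25) = sqrt(19.54) = 4.4204

|z| = 4.4204


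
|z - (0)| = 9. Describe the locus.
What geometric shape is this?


|z - z0| = r is a circle with center z0 and radius r.
Center = (0, 0), radius = 9

Circle with center (0, 0) and radius 9


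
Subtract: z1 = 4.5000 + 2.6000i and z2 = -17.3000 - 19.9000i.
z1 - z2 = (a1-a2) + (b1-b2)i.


Real: 4.5 + 17.3 = 21.8
Imag: 2.6 + 19.9 = 22.5

21.8000 + 22.5000i


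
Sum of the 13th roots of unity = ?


The sum of all 13th roots of unity is 0.
Geometric series: (1 - w^13)/(1 - w) = (1-1)/(1-w) = 0 since w^13 = 1, w ≠ 1.
Alternatively: coefficient of z^12 in z^13 - 1 is 0.

0


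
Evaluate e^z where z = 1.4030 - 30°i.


e^1.4030 = 4.0674
cos(-30°) = 0.86603
sin(-30°) = -0.5
Real = 4.0674*0.86603 = 3.5225
Imag = 4.0674*(-0.5) = -2.0337

3.5225 - 2.0337i


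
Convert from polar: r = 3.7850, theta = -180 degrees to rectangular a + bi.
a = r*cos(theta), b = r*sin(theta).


a = 3.7850*cos(-180°) = 3.7850*(-1) = -3.7850
b = 3.7850*sin(-180°) = 3.7850*0 = 0

-3.7850 + 0i


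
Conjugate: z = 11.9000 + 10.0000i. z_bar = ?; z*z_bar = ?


z_bar = 11.9000 - 10.0000i
z*z_bar = 11.9^2 + 10^2 = 141.61 + 100 = 241.61

z_bar = 11.9000 - 10.0000i, z*z_bar = 241.61


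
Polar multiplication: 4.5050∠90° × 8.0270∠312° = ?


r = 4.5050 * 8.0270 = 36.1616
theta = 90° + 312° = 402° = 42° (mod 360)

36.1616 cis(42°)


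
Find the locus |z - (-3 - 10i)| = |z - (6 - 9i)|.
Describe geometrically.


Equal distances means the locus is the perpendicular bisector of z1 and z2.
Midpoint = ((-3+6)/2, (-10+(-9))/2) = (1.5000, -9.5000)

Perpendicular bisector through (1.5000, -9.5000)


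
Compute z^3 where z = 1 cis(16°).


r^3 = 1^3 = 1
n*theta = 3*16° = 48° = 48° (mod 360)
a = 1*cos(48°) = 0.6691
b = 1*sin(48°) = 0.7431

1 cis(48°) = 0.6691 + 0.7431i


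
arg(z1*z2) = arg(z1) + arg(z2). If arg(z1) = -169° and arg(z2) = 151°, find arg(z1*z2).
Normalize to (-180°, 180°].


arg(z1*z2) = -169° + 151° = -18°
Normalized to (-180°, 180°]: -18°

-18°


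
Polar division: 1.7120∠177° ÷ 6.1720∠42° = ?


r = 1.7120 / 6.1720 = 0.2774
theta = 177° - 42° = 135° = 135° (mod 360)

0.2774 cis(135°)


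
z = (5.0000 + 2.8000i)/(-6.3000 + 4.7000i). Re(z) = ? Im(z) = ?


Multiply by conjugate: (5.0000 + 2.8000i)(-6.3000 - 4.7000i) / ((-6.3)^2 + 4.7^2)
Numerator real = 5*(-6.3) + 2.8*4.7 = -18.34
Numerator imag = 2.8*(-6.3) - 5*4.7 = -41.14
Denominator = 61.78
Re(z) = -18.34/61.78 = -0.2969
Im(z) = -41.14/61.78 = -0.6659

Re(z) = -0.2969, Im(z) = -0.6659
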